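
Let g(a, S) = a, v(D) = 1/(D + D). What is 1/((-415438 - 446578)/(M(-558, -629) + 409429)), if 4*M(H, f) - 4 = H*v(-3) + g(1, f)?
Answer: -818907/1724032 ≈ -0.47500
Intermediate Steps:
v(D) = 1/(2*D)
M(H, f) = 5/4 - H/24 (M(H, f) = 1 + (H*((1/2)/(-3)) + 1)/4 = 1 + (H*((1/2)*(-1/3)) + 1)/4 = 1 + (H*(-1/6) + 1)/4 = 1 + (-H/6 + 1)/4 = 1 + (1 - H/6)/4 = 1 + (1/4 - H/24) = 5/4 - H/24)
1/((-415438 - 446578)/(M(-558, -629) + 409429)) = 1/((-415438 - 446578)/((5/4 - 1/24*(-558)) + 409429)) = 1/(-862016/((5/4 + 93/4) + 409429)) = 1/(-862016/(49/2 + 409429)) = 1/(-862016/818907/2) = 1/(-862016*2/818907) = 1/(-1724032/818907) = -818907/1724032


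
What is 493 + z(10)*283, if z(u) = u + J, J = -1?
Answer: 3040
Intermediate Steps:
z(u) = -1 + u (z(u) = u - 1 = -1 + u)
493 + z(10)*283 = 493 + (-1 + 10)*283 = 493 + 9*283 = 493 + 2547 = 3040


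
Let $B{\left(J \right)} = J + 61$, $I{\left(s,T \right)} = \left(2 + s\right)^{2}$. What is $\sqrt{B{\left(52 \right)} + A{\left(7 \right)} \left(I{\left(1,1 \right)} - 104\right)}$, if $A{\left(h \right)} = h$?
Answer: $2 i \sqrt{138} \approx 23.495 i$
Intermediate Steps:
$B{\left(J \right)} = 61 + J$
$\sqrt{B{\left(52 \right)} + A{\left(7 \right)} \left(I{\left(1,1 \right)} - 104\right)} = \sqrt{\left(61 + 52\right) + 7 \left(\left(2 + 1\right)^{2} - 104\right)} = \sqrt{113 + 7 \left(3^{2} - 104\right)} = \sqrt{113 + 7 \left(9 - 104\right)} = \sqrt{113 + 7 \left(-95\right)} = \sqrt{113 - 665} = \sqrt{-552} = 2 i \sqrt{138}$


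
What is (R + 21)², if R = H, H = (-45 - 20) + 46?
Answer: 4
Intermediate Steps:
H = -19 (H = -65 + 46 = -19)
R = -19
(R + 21)² = (-19 + 21)² = 2² = 4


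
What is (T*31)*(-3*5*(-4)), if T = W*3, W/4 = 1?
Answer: 22320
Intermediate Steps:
W = 4 (W = 4*1 = 4)
T = 12 (T = 4*3 = 12)
(T*31)*(-3*5*(-4)) = (12*31)*(-3*5*(-4)) = 372*(-15*(-4)) = 372*60 = 22320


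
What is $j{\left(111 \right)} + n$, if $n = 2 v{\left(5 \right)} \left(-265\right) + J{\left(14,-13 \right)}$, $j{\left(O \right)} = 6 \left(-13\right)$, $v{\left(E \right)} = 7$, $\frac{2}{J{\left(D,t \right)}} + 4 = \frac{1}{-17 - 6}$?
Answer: $- \frac{352330}{93} \approx -3788.5$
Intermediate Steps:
$J{\left(D,t \right)} = - \frac{46}{93}$ ($J{\left(D,t \right)} = \frac{2}{-4 + \frac{1}{-17 - 6}} = \frac{2}{-4 + \frac{1}{-23}} = \frac{2}{-4 - \frac{1}{23}} = \frac{2}{- \frac{93}{23}} = 2 \left(- \frac{23}{93}\right) = - \frac{46}{93}$)
$j{\left(O \right)} = -78$
$n = - \frac{345076}{93}$ ($n = 2 \cdot 7 \left(-265\right) - \frac{46}{93} = 14 \left(-265\right) - \frac{46}{93} = -3710 - \frac{46}{93} = - \frac{345076}{93} \approx -3710.5$)
$j{\left(111 \right)} + n = -78 - \frac{345076}{93} = - \frac{352330}{93}$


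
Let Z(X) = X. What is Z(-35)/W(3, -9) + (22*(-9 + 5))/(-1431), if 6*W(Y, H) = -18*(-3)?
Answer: -5477/1431 ≈ -3.8274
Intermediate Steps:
W(Y, H) = 9 (W(Y, H) = (-18*(-3))/6 = (1/6)*54 = 9)
Z(-35)/W(3, -9) + (22*(-9 + 5))/(-1431) = -35/9 + (22*(-9 + 5))/(-1431) = -35*1/9 + (22*(-4))*(-1/1431) = -35/9 - 88*(-1/1431) = -35/9 + 88/1431 = -5477/1431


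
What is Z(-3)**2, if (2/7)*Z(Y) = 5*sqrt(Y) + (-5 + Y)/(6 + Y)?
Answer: -29939/36 - 980*I*sqrt(3)/3 ≈ -831.64 - 565.8*I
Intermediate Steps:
Z(Y) = 35*sqrt(Y)/2 + 7*(-5 + Y)/(2*(6 + Y)) (Z(Y) = 7*(5*sqrt(Y) + (-5 + Y)/(6 + Y))/2 = 35*sqrt(Y)/2 + 7*(-5 + Y)/(2*(6 + Y)))
Z(-3)**2 = (7*(-5 - 3 + 5*(-3)**(3/2) + 30*sqrt(-3))/(2*(6 - 3)))**2 = ((7/2)*(-5 - 3 + 5*(-3*I*sqrt(3)) + 30*(I*sqrt(3)))/3)**2 = ((7/2)*(1/3)*(-5 - 3 - 15*I*sqrt(3) + 30*I*sqrt(3)))**2 = ((7/2)*(1/3)*(-8 + 15*I*sqrt(3)))**2 = (-28/3 + 35*I*sqrt(3)/2)**2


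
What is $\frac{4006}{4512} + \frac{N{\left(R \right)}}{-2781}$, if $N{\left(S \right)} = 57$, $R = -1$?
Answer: $\frac{604639}{697104} \approx 0.86736$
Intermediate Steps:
$\frac{4006}{4512} + \frac{N{\left(R \right)}}{-2781} = \frac{4006}{4512} + \frac{57}{-2781} = 4006 \cdot \frac{1}{4512} + 57 \left(- \frac{1}{2781}\right) = \frac{2003}{2256} - \frac{19}{927} = \frac{604639}{697104}$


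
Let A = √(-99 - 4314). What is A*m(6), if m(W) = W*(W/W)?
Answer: 6*I*√4413 ≈ 398.58*I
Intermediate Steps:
m(W) = W (m(W) = W*1 = W)
A = I*√4413 (A = √(-4413) = I*√4413 ≈ 66.43*I)
A*m(6) = (I*√4413)*6 = 6*I*√4413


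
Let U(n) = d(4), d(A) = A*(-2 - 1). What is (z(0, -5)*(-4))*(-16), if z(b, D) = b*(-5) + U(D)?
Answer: -768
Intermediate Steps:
d(A) = -3*A (d(A) = A*(-3) = -3*A)
U(n) = -12 (U(n) = -3*4 = -12)
z(b, D) = -12 - 5*b (z(b, D) = b*(-5) - 12 = -5*b - 12 = -12 - 5*b)
(z(0, -5)*(-4))*(-16) = ((-12 - 5*0)*(-4))*(-16) = ((-12 + 0)*(-4))*(-16) = -12*(-4)*(-16) = 48*(-16) = -768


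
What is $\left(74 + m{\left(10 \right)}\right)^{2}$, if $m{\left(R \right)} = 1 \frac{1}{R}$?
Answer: $\frac{549081}{100} \approx 5490.8$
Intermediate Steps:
$m{\left(R \right)} = \frac{1}{R}$
$\left(74 + m{\left(10 \right)}\right)^{2} = \left(74 + \frac{1}{10}\right)^{2} = \left(\frac{741}{10}\right)^{2} = \frac{549081}{100}$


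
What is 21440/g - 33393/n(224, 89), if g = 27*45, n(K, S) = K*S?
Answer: 77371069/4844448 ≈ 15.971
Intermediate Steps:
g = 1215
21440/g - 33393/n(224, 89) = 21440/1215 - 33393/(224*89) = 21440*(1/1215) - 33393/19936 = 4288/243 - 33393*1/19936 = 4288/243 - 33393/19936 = 77371069/4844448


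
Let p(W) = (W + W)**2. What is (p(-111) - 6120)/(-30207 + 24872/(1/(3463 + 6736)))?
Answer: 43164/253639321 ≈ 0.00017018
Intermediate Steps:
p(W) = 4*W**2 (p(W) = (2*W)**2 = 4*W**2)
(p(-111) - 6120)/(-30207 + 24872/(1/(3463 + 6736))) = (4*(-111)**2 - 6120)/(-30207 + 24872/(1/(3463 + 6736))) = (4*12321 - 6120)/(-30207 + 24872/(1/10199)) = (49284 - 6120)/(-30207 + 24872/(1/10199)) = 43164/(-30207 + 24872*10199) = 43164/(-30207 + 253669528) = 43164/253639321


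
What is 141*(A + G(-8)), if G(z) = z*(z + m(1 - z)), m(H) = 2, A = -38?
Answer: 1410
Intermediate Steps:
G(z) = z*(2 + z) (G(z) = z*(z + 2) = z*(2 + z))
141*(A + G(-8)) = 141*(-38 - 8*(2 - 8)) = 141*(-38 - 8*(-6)) = 141*(-38 + 48) = 141*10 = 1410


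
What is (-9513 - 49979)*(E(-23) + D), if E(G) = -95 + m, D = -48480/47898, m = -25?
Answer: 57471651680/7983 ≈ 7.1993e+6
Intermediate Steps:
D = -8080/7983 (D = -48480*1/47898 = -8080/7983 ≈ -1.0121)
E(G) = -120 (E(G) = -95 - 25 = -120)
(-9513 - 49979)*(E(-23) + D) = (-9513 - 49979)*(-120 - 8080/7983) = -59492*(-966040/7983) = 57471651680/7983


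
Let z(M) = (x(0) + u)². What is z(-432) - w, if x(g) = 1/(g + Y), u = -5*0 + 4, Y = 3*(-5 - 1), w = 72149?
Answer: -23371235/324 ≈ -72134.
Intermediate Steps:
Y = -18 (Y = 3*(-6) = -18)
u = 4 (u = 0 + 4 = 4)
x(g) = 1/(-18 + g) (x(g) = 1/(g - 18) = 1/(-18 + g))
z(M) = 5041/324 (z(M) = (1/(-18 + 0) + 4)² = (1/(-18) + 4)² = (-1/18 + 4)² = (71/18)² = 5041/324)
z(-432) - w = 5041/324 - 1*72149 = 5041/324 - 72149 = -23371235/324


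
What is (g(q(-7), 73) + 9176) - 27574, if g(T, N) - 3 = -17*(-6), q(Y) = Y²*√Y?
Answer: -18293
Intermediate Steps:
q(Y) = Y^(5/2)
g(T, N) = 105 (g(T, N) = 3 - 17*(-6) = 3 + 102 = 105)
(g(q(-7), 73) + 9176) - 27574 = (105 + 9176) - 27574 = 9281 - 27574 = -18293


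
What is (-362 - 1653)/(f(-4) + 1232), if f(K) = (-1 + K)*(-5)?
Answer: -2015/1257 ≈ -1.6030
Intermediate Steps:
f(K) = 5 - 5*K
(-362 - 1653)/(f(-4) + 1232) = (-362 - 1653)/((5 - 5*(-4)) + 1232) = -2015/((5 + 20) + 1232) = -2015/(25 + 1232) = -2015/1257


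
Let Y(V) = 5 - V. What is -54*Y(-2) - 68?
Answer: -446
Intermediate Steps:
-54*Y(-2) - 68 = -54*(5 - 1*(-2)) - 68 = -54*(5 + 2) - 68 = -54*7 - 68 = -378 - 68 = -446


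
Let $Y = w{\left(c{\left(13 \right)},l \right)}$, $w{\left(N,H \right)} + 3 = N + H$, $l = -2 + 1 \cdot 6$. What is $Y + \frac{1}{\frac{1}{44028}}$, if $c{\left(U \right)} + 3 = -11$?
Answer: $44015$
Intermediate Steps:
$c{\left(U \right)} = -14$ ($c{\left(U \right)} = -3 - 11 = -14$)
$l = 4$ ($l = -2 + 6 = 4$)
$w{\left(N,H \right)} = -3 + H + N$ ($w{\left(N,H \right)} = -3 + \left(N + H\right) = -3 + \left(H + N\right) = -3 + H + N$)
$Y = -13$ ($Y = -3 + 4 - 14 = -13$)
$Y + \frac{1}{\frac{1}{44028}} = -13 + \frac{1}{\frac{1}{44028}} = -13 + 44028 = 44015$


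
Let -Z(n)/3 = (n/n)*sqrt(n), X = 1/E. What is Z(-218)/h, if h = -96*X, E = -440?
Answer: -55*I*sqrt(218)/4 ≈ -203.02*I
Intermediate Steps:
X = -1/440 (X = 1/(-440) = -1/440 ≈ -0.0022727)
h = 12/55 (h = -96*(-1/440) = 12/55 ≈ 0.21818)
Z(n) = -3*sqrt(n) (Z(n) = -3*n/n*sqrt(n) = -3*sqrt(n))
Z(-218)/h = (-3*I*sqrt(218))/(12/55) = -3*I*sqrt(218)*(55/12) = -55*I*sqrt(218)/4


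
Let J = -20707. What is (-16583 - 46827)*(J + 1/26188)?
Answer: 17192826180075/13094 ≈ 1.3130e+9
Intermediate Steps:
(-16583 - 46827)*(J + 1/26188) = (-16583 - 46827)*(-20707 + 1/26188) = -63410*(-20707 + 1/26188) = -63410*(-542274915/26188) = 17192826180075/13094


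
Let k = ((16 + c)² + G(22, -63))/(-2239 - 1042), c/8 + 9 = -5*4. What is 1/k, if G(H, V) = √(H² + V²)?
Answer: -153078336/2176777883 + 3281*√4453/2176777883 ≈ -0.070223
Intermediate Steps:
c = -232 (c = -72 + 8*(-5*4) = -72 + 8*(-20) = -72 - 160 = -232)
k = -46656/3281 - √4453/3281 (k = ((16 - 232)² + √(22² + (-63)²))/(-2239 - 1042) = ((-216)² + √(484 + 3969))/(-3281) = (46656 + √4453)*(-1/3281) = -46656/3281 - √4453/3281 ≈ -14.240)
1/k = 1/(-46656/3281 - √4453/3281)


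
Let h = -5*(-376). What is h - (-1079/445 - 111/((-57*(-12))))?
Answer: 191007277/101460 ≈ 1882.6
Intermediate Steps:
h = 1880
h - (-1079/445 - 111/((-57*(-12)))) = 1880 - (-1079/445 - 111/((-57*(-12)))) = 1880 - (-1079*1/445 - 111/684) = 1880 - (-1079/445 - 111*1/684) = 1880 - (-1079/445 - 37/228) = 1880 - 1*(-262477/101460) = 1880 + 262477/101460 = 191007277/101460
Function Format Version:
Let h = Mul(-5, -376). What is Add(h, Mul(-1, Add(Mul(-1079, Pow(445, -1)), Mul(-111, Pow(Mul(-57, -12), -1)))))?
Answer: Rational(191007277, 101460) ≈ 1882.6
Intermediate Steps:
h = 1880
Add(h, Mul(-1, Add(Mul(-1079, Pow(445, -1)), Mul(-111, Pow(Mul(-57, -12), -1))))) = Add(1880, Mul(-1, Add(Mul(-1079, Pow(445, -1)), Mul(-111, Pow(Mul(-57, -12), -1))))) = Add(1880, Mul(-1, Add(Mul(-1079, Rational(1, 445)), Mul(-111, Pow(684, -1))))) = Add(1880, Mul(-1, Add(Rational(-1079, 445), Mul(-111, Rational(1, 684))))) = Add(1880, Mul(-1, Add(Rational(-1079, 445), Rational(-37, 228)))) = Add(1880, Mul(-1, Rational(-262477, 101460))) = Add(1880, Rational(262477, 101460)) = Rational(191007277, 101460)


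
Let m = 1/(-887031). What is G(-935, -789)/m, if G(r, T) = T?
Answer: 699867459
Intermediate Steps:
m = -1/887031 ≈ -1.1274e-6
G(-935, -789)/m = -789/(-1/887031) = -789*(-887031) = 699867459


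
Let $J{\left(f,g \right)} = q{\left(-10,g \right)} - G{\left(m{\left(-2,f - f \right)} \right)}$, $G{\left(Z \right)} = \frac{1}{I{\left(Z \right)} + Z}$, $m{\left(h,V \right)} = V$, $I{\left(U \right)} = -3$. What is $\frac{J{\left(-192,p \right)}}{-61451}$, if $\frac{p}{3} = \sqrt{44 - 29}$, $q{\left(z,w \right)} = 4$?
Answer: $- \frac{1}{14181} \approx -7.0517 \cdot 10^{-5}$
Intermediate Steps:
$G{\left(Z \right)} = \frac{1}{-3 + Z}$
$p = 3 \sqrt{15}$ ($p = 3 \sqrt{44 - 29} = 3 \sqrt{15} \approx 11.619$)
$J{\left(f,g \right)} = \frac{13}{3}$ ($J{\left(f,g \right)} = 4 - \frac{1}{-3 + \left(f - f\right)} = 4 - \frac{1}{-3 + 0} = 4 - \frac{1}{-3} = 4 - - \frac{1}{3} = 4 + \frac{1}{3} = \frac{13}{3}$)
$\frac{J{\left(-192,p \right)}}{-61451} = \frac{13}{3 \left(-61451\right)} = \frac{13}{3} \left(- \frac{1}{61451}\right) = - \frac{1}{14181}$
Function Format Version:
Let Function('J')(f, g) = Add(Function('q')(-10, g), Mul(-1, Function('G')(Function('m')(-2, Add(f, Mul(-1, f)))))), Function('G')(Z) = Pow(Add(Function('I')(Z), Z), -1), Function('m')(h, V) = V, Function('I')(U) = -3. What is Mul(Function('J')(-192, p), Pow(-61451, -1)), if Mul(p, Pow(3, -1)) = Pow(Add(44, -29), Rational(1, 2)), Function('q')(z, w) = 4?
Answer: Rational(-1, 14181) ≈ -7.0517e-5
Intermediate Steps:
Function('G')(Z) = Pow(Add(-3, Z), -1)
p = Mul(3, Pow(15, Rational(1, 2))) (p = Mul(3, Pow(Add(44, -29), Rational(1, 2))) = Mul(3, Pow(15, Rational(1, 2))) ≈ 11.619)
Function('J')(f, g) = Rational(13, 3) (Function('J')(f, g) = Add(4, Mul(-1, Pow(Add(-3, Add(f, Mul(-1, f))), -1))) = Add(4, Mul(-1, Pow(Add(-3, 0), -1))) = Add(4, Mul(-1, Pow(-3, -1))) = Add(4, Mul(-1, Rational(-1, 3))) = Add(4, Rational(1, 3)) = Rational(13, 3))
Mul(Function('J')(-192, p), Pow(-61451, -1)) = Mul(Rational(13, 3), Pow(-61451, -1)) = Mul(Rational(13, 3), Rational(-1, 61451)) = Rational(-1, 14181)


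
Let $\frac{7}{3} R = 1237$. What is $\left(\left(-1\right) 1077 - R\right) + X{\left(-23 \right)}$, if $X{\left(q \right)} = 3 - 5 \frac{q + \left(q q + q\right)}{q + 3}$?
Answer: $- \frac{41535}{28} \approx -1483.4$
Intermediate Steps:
$R = \frac{3711}{7}$ ($R = \frac{3}{7} \cdot 1237 = \frac{3711}{7} \approx 530.14$)
$X{\left(q \right)} = 3 - \frac{5 \left(q^{2} + 2 q\right)}{3 + q}$ ($X{\left(q \right)} = 3 - 5 \frac{q + \left(q^{2} + q\right)}{3 + q} = 3 - 5 \frac{q + \left(q + q^{2}\right)}{3 + q} = 3 - 5 \frac{q^{2} + 2 q}{3 + q} = 3 - \frac{5 \left(q^{2} + 2 q\right)}{3 + q}$)
$\left(\left(-1\right) 1077 - R\right) + X{\left(-23 \right)} = \left(\left(-1\right) 1077 - \frac{3711}{7}\right) + \frac{9 - -161 - 5 \left(-23\right)^{2}}{3 - 23} = \left(-1077 - \frac{3711}{7}\right) + \frac{9 + 161 - 2645}{-20} = - \frac{11250}{7} - \frac{9 + 161 - 2645}{20} = - \frac{11250}{7} - - \frac{495}{4} = - \frac{11250}{7} + \frac{495}{4} = - \frac{41535}{28}$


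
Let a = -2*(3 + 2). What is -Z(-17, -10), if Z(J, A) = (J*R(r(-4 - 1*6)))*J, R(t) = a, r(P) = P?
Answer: 2890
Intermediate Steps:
a = -10 (a = -2*5 = -10)
R(t) = -10
Z(J, A) = -10*J² (Z(J, A) = (J*(-10))*J = (-10*J)*J = -10*J²)
-Z(-17, -10) = -(-10)*(-17)² = -(-10)*289 = -1*(-2890) = 2890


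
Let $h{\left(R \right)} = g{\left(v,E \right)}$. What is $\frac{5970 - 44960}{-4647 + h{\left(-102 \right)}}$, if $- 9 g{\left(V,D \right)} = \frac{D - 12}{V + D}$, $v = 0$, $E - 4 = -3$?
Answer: $\frac{175455}{20906} \approx 8.3926$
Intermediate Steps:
$E = 1$ ($E = 4 - 3 = 1$)
$g{\left(V,D \right)} = - \frac{-12 + D}{9 \left(D + V\right)}$ ($g{\left(V,D \right)} = - \frac{\left(D - 12\right) \frac{1}{V + D}}{9} = - \frac{\left(-12 + D\right) \frac{1}{D + V}}{9} = - \frac{\frac{1}{D + V} \left(-12 + D\right)}{9} = - \frac{-12 + D}{9 \left(D + V\right)}$)
$h{\left(R \right)} = \frac{11}{9}$ ($h{\left(R \right)} = \frac{12 - 1}{9 \left(1 + 0\right)} = \frac{12 - 1}{9 \cdot 1} = \frac{1}{9} \cdot 1 \cdot 11 = \frac{11}{9}$)
$\frac{5970 - 44960}{-4647 + h{\left(-102 \right)}} = \frac{5970 - 44960}{-4647 + \frac{11}{9}} = - \frac{38990}{- \frac{41812}{9}} = \left(-38990\right) \left(- \frac{9}{41812}\right) = \frac{175455}{20906}$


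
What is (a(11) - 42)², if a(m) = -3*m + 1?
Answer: 5476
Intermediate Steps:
a(m) = 1 - 3*m
(a(11) - 42)² = ((1 - 3*11) - 42)² = ((1 - 33) - 42)² = (-32 - 42)² = (-74)² = 5476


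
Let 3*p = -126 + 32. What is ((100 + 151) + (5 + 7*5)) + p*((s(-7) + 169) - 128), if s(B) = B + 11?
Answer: -1119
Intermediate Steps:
s(B) = 11 + B
p = -94/3 (p = (-126 + 32)/3 = (⅓)*(-94) = -94/3 ≈ -31.333)
((100 + 151) + (5 + 7*5)) + p*((s(-7) + 169) - 128) = ((100 + 151) + (5 + 7*5)) - 94*(((11 - 7) + 169) - 128)/3 = (251 + (5 + 35)) - 94*((4 + 169) - 128)/3 = (251 + 40) - 94*(173 - 128)/3 = 291 - 94/3*45 = 291 - 1410 = -1119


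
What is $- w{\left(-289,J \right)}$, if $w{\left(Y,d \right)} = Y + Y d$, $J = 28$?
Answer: $8381$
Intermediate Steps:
$- w{\left(-289,J \right)} = - \left(-289\right) \left(1 + 28\right) = - \left(-289\right) 29 = \left(-1\right) \left(-8381\right) = 8381$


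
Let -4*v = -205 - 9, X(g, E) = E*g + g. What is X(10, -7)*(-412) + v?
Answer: 49547/2 ≈ 24774.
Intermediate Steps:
X(g, E) = g + E*g
v = 107/2 (v = -(-205 - 9)/4 = -1/4*(-214) = 107/2 ≈ 53.500)
X(10, -7)*(-412) + v = (10*(1 - 7))*(-412) + 107/2 = (10*(-6))*(-412) + 107/2 = -60*(-412) + 107/2 = 24720 + 107/2 = 49547/2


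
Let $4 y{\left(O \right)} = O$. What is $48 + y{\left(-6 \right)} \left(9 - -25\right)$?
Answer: $-3$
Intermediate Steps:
$y{\left(O \right)} = \frac{O}{4}$
$48 + y{\left(-6 \right)} \left(9 - -25\right) = 48 + \frac{1}{4} \left(-6\right) \left(9 - -25\right) = 48 - \frac{3 \left(9 + 25\right)}{2} = 48 - 51 = -3$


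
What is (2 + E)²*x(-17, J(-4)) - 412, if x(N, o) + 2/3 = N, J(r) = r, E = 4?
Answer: -1048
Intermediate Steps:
x(N, o) = -⅔ + N
(2 + E)²*x(-17, J(-4)) - 412 = (2 + 4)²*(-⅔ - 17) - 412 = 6²*(-53/3) - 412 = 36*(-53/3) - 412 = -636 - 412 = -1048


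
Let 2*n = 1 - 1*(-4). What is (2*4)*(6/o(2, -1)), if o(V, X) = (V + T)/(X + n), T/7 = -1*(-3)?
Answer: 72/23 ≈ 3.1304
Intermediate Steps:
n = 5/2 (n = (1 - 1*(-4))/2 = (1 + 4)/2 = (1/2)*5 = 5/2 ≈ 2.5000)
T = 21 (T = 7*(-1*(-3)) = 7*3 = 21)
o(V, X) = (21 + V)/(5/2 + X) (o(V, X) = (V + 21)/(X + 5/2) = (21 + V)/(5/2 + X))
(2*4)*(6/o(2, -1)) = (2*4)*(6/((2*(21 + 2)/(5 + 2*(-1))))) = 8*(6/((2*23/(5 - 2)))) = 8*(6/((2*23/3))) = 8*(6/((2*(1/3)*23))) = 8*(6/(46/3)) = 8*(6*(3/46)) = 8*(9/23) = 72/23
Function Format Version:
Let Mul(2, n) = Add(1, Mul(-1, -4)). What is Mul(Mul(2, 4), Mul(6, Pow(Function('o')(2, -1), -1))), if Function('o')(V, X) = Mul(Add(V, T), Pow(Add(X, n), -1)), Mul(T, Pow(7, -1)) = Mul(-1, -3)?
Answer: Rational(72, 23) ≈ 3.1304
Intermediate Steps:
n = Rational(5, 2) (n = Mul(Rational(1, 2), Add(1, Mul(-1, -4))) = Mul(Rational(1, 2), Add(1, 4)) = Mul(Rational(1, 2), 5) = Rational(5, 2) ≈ 2.5000)
T = 21 (T = Mul(7, Mul(-1, -3)) = Mul(7, 3) = 21)
Function('o')(V, X) = Mul(Pow(Add(Rational(5, 2), X), -1), Add(21, V)) (Function('o')(V, X) = Mul(Add(V, 21), Pow(Add(X, Rational(5, 2)), -1)) = Mul(Add(21, V), Pow(Add(Rational(5, 2), X), -1)) = Mul(Pow(Add(Rational(5, 2), X), -1), Add(21, V)))
Mul(Mul(2, 4), Mul(6, Pow(Function('o')(2, -1), -1))) = Mul(Mul(2, 4), Mul(6, Pow(Mul(2, Pow(Add(5, Mul(2, -1)), -1), Add(21, 2)), -1))) = Mul(8, Mul(6, Pow(Mul(2, Pow(Add(5, -2), -1), 23), -1))) = Mul(8, Mul(6, Pow(Mul(2, Pow(3, -1), 23), -1))) = Mul(8, Mul(6, Pow(Mul(2, Rational(1, 3), 23), -1))) = Mul(8, Mul(6, Pow(Rational(46, 3), -1))) = Mul(8, Mul(6, Rational(3, 46))) = Mul(8, Rational(9, 23)) = Rational(72, 23)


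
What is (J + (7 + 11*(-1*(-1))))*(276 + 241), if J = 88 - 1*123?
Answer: -8789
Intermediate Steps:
J = -35 (J = 88 - 123 = -35)
(J + (7 + 11*(-1*(-1))))*(276 + 241) = (-35 + (7 + 11*(-1*(-1))))*(276 + 241) = (-35 + (7 + 11*1))*517 = (-35 + (7 + 11))*517 = (-35 + 18)*517 = -17*517 = -8789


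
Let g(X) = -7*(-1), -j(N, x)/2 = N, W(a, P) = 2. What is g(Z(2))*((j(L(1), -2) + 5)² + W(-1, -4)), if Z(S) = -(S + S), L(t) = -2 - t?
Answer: 861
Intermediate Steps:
j(N, x) = -2*N
Z(S) = -2*S
g(X) = 7
g(Z(2))*((j(L(1), -2) + 5)² + W(-1, -4)) = 7*((-2*(-2 - 1*1) + 5)² + 2) = 7*((-2*(-2 - 1) + 5)² + 2) = 7*((-2*(-3) + 5)² + 2) = 7*((6 + 5)² + 2) = 7*(11² + 2) = 7*(121 + 2) = 7*123 = 861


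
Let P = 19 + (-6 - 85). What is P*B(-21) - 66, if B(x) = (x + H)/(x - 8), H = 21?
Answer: -66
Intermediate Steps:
P = -72 (P = 19 - 91 = -72)
B(x) = (21 + x)/(-8 + x) (B(x) = (x + 21)/(x - 8) = (21 + x)/(-8 + x))
P*B(-21) - 66 = -72*(21 - 21)/(-8 - 21) - 66 = -72*0/(-29) - 66 = -(-72)*0/29 - 66 = -72*0 - 66 = 0 - 66 = -66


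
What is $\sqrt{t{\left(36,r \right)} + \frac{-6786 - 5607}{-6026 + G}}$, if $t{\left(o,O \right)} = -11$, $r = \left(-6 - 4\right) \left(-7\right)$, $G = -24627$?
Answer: $\frac{i \sqrt{9955787870}}{30653} \approx 3.2551 i$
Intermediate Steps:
$r = 70$ ($r = \left(-10\right) \left(-7\right) = 70$)
$\sqrt{t{\left(36,r \right)} + \frac{-6786 - 5607}{-6026 + G}} = \sqrt{-11 + \frac{-6786 - 5607}{-6026 - 24627}} = \sqrt{-11 - \frac{12393}{-30653}} = \sqrt{-11 - - \frac{12393}{30653}} = \sqrt{-11 + \frac{12393}{30653}} = \sqrt{- \frac{324790}{30653}} = \frac{i \sqrt{9955787870}}{30653}$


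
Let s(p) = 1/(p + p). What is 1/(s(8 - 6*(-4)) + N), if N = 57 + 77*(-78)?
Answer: -64/380735 ≈ -0.00016810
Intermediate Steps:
s(p) = 1/(2*p)
N = -5949 (N = 57 - 6006 = -5949)
1/(s(8 - 6*(-4)) + N) = 1/(1/(2*(8 - 6*(-4))) - 5949) = 1/(1/(2*(8 + 24)) - 5949) = 1/((½)/32 - 5949) = 1/((½)*(1/32) - 5949) = 1/(1/64 - 5949) = 1/(-380735/64) = -64/380735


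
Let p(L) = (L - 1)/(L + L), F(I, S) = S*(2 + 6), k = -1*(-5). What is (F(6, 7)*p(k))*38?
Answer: 4256/5 ≈ 851.20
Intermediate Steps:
k = 5
F(I, S) = 8*S (F(I, S) = S*8 = 8*S)
p(L) = (-1 + L)/(2*L) (p(L) = (-1 + L)/((2*L)) = (-1 + L)*(1/(2*L)) = (-1 + L)/(2*L))
(F(6, 7)*p(k))*38 = ((8*7)*((½)*(-1 + 5)/5))*38 = (56*((½)*(⅕)*4))*38 = (56*(⅖))*38 = (112/5)*38 = 4256/5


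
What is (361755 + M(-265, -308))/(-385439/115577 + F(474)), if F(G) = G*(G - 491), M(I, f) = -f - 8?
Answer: -8369046147/186340981 ≈ -44.913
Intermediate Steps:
M(I, f) = -8 - f
F(G) = G*(-491 + G)
(361755 + M(-265, -308))/(-385439/115577 + F(474)) = (361755 + (-8 - 1*(-308)))/(-385439/115577 + 474*(-491 + 474)) = (361755 + (-8 + 308))/(-385439*1/115577 + 474*(-17)) = (361755 + 300)/(-385439/115577 - 8058) = 362055/(-931704905/115577) = 362055*(-115577/931704905) = -8369046147/186340981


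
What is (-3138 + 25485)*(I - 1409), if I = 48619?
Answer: 1055001870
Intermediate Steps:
(-3138 + 25485)*(I - 1409) = (-3138 + 25485)*(48619 - 1409) = 22347*47210 = 1055001870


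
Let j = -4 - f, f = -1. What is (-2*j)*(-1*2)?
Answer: -12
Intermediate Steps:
j = -3 (j = -4 - 1*(-1) = -4 + 1 = -3)
(-2*j)*(-1*2) = (-2*(-3))*(-1*2) = 6*(-2) = -12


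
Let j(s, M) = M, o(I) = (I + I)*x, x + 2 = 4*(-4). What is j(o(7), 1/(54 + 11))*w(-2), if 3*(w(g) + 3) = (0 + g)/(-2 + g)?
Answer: -17/390 ≈ -0.043590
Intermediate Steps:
x = -18 (x = -2 + 4*(-4) = -2 - 16 = -18)
o(I) = -36*I (o(I) = (I + I)*(-18) = (2*I)*(-18) = -36*I)
w(g) = -3 + g/(3*(-2 + g)) (w(g) = -3 + ((0 + g)/(-2 + g))/3 = -3 + (g/(-2 + g))/3 = -3 + g/(3*(-2 + g)))
j(o(7), 1/(54 + 11))*w(-2) = (2*(9 - 4*(-2))/(3*(-2 - 2)))/(54 + 11) = ((2/3)*(9 + 8)/(-4))/65 = ((2/3)*(-1/4)*17)/65 = (1/65)*(-17/6) = -17/390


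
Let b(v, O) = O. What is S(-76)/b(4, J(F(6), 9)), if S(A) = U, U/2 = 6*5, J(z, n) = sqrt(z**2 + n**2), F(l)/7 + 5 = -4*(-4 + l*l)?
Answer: 30*sqrt(866842)/433421 ≈ 0.064444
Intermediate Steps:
F(l) = 77 - 28*l**2 (F(l) = -35 + 7*(-4*(-4 + l*l)) = -35 + 7*(-4*(-4 + l**2)) = -35 + 7*(16 - 4*l**2) = -35 + (112 - 28*l**2) = 77 - 28*l**2)
J(z, n) = sqrt(n**2 + z**2)
U = 60 (U = 2*(6*5) = 2*30 = 60)
S(A) = 60
S(-76)/b(4, J(F(6), 9)) = 60/(sqrt(9**2 + (77 - 28*6**2)**2)) = 60/(sqrt(81 + (77 - 28*36)**2)) = 60/(sqrt(81 + (77 - 1008)**2)) = 60/(sqrt(81 + (-931)**2)) = 60/(sqrt(81 + 866761)) = 60/(sqrt(866842)) = 60*(sqrt(866842)/866842) = 30*sqrt(866842)/433421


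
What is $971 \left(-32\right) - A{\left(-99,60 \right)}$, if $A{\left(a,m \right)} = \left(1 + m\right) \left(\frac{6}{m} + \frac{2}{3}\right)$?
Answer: $- \frac{933563}{30} \approx -31119.0$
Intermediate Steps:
$A{\left(a,m \right)} = \left(1 + m\right) \left(\frac{2}{3} + \frac{6}{m}\right)$ ($A{\left(a,m \right)} = \left(1 + m\right) \left(\frac{6}{m} + 2 \cdot \frac{1}{3}\right) = \left(1 + m\right) \left(\frac{6}{m} + \frac{2}{3}\right) = \left(1 + m\right) \left(\frac{2}{3} + \frac{6}{m}\right)$)
$971 \left(-32\right) - A{\left(-99,60 \right)} = 971 \left(-32\right) - \frac{2 \left(9 + 60 \left(10 + 60\right)\right)}{3 \cdot 60} = -31072 - \frac{2}{3} \cdot \frac{1}{60} \left(9 + 60 \cdot 70\right) = -31072 - \frac{2}{3} \cdot \frac{1}{60} \left(9 + 4200\right) = -31072 - \frac{2}{3} \cdot \frac{1}{60} \cdot 4209 = -31072 - \frac{1403}{30} = - \frac{933563}{30}$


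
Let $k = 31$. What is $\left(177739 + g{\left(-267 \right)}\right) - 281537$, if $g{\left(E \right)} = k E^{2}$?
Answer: $2106161$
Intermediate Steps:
$g{\left(E \right)} = 31 E^{2}$
$\left(177739 + g{\left(-267 \right)}\right) - 281537 = \left(177739 + 31 \left(-267\right)^{2}\right) - 281537 = \left(177739 + 31 \cdot 71289\right) - 281537 = \left(177739 + 2209959\right) - 281537 = 2387698 - 281537 = 2106161$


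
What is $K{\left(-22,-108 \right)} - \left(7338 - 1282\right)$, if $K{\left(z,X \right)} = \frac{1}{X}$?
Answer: $- \frac{654049}{108} \approx -6056.0$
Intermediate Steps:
$K{\left(-22,-108 \right)} - \left(7338 - 1282\right) = \frac{1}{-108} - \left(7338 - 1282\right) = - \frac{1}{108} - \left(7338 - 1282\right) = - \frac{1}{108} - 6056 = - \frac{654049}{108}$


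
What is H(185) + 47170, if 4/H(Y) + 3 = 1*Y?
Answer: 4292472/91 ≈ 47170.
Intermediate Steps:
H(Y) = 4/(-3 + Y) (H(Y) = 4/(-3 + 1*Y) = 4/(-3 + Y))
H(185) + 47170 = 4/(-3 + 185) + 47170 = 4/182 + 47170 = 4*(1/182) + 47170 = 2/91 + 47170 = 4292472/91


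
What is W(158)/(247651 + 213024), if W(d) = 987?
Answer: 987/460675 ≈ 0.0021425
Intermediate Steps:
W(158)/(247651 + 213024) = 987/(247651 + 213024) = 987/460675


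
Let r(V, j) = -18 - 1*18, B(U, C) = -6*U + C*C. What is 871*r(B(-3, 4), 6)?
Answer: -31356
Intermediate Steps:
B(U, C) = C² - 6*U (B(U, C) = -6*U + C² = C² - 6*U)
r(V, j) = -36 (r(V, j) = -18 - 18 = -36)
871*r(B(-3, 4), 6) = 871*(-36) = -31356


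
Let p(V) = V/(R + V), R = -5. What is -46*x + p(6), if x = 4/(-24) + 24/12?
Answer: -235/3 ≈ -78.333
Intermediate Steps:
x = 11/6 (x = 4*(-1/24) + 24*(1/12) = -1/6 + 2 = 11/6 ≈ 1.8333)
p(V) = V/(-5 + V)
-46*x + p(6) = -46*11/6 + 6/(-5 + 6) = -253/3 + 6/1 = -253/3 + 6*1 = -253/3 + 6 = -235/3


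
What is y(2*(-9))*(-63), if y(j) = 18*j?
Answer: 20412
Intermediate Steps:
y(2*(-9))*(-63) = (18*(2*(-9)))*(-63) = (18*(-18))*(-63) = -324*(-63) = 20412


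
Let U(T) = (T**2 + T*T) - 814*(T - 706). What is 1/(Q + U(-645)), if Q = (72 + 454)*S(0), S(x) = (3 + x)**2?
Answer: 1/1936498 ≈ 5.1640e-7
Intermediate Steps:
U(T) = 574684 - 814*T + 2*T**2 (U(T) = (T**2 + T**2) - 814*(-706 + T) = 2*T**2 + (574684 - 814*T) = 574684 - 814*T + 2*T**2)
Q = 4734 (Q = (72 + 454)*(3 + 0)**2 = 526*3**2 = 526*9 = 4734)
1/(Q + U(-645)) = 1/(4734 + (574684 - 814*(-645) + 2*(-645)**2)) = 1/(4734 + (574684 + 525030 + 2*416025)) = 1/(4734 + (574684 + 525030 + 832050)) = 1/(4734 + 1931764) = 1/1936498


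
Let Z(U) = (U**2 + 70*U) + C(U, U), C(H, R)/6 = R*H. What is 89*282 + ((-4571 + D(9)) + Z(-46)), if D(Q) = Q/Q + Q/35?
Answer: 1124209/35 ≈ 32120.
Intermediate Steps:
C(H, R) = 6*H*R (C(H, R) = 6*(R*H) = 6*(H*R) = 6*H*R)
D(Q) = 1 + Q/35 (D(Q) = 1 + Q*(1/35) = 1 + Q/35)
Z(U) = 7*U**2 + 70*U (Z(U) = (U**2 + 70*U) + 6*U*U = (U**2 + 70*U) + 6*U**2 = 7*U**2 + 70*U)
89*282 + ((-4571 + D(9)) + Z(-46)) = 89*282 + ((-4571 + (1 + (1/35)*9)) + 7*(-46)*(10 - 46)) = 25098 + ((-4571 + (1 + 9/35)) + 7*(-46)*(-36)) = 25098 + ((-4571 + 44/35) + 11592) = 25098 + (-159941/35 + 11592) = 25098 + 245779/35 = 1124209/35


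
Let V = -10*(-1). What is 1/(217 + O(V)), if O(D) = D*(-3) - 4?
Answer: 1/183 ≈ 0.0054645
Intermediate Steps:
V = 10
O(D) = -4 - 3*D (O(D) = -3*D - 4 = -4 - 3*D)
1/(217 + O(V)) = 1/(217 + (-4 - 3*10)) = 1/(217 + (-4 - 30)) = 1/(217 - 34) = 1/183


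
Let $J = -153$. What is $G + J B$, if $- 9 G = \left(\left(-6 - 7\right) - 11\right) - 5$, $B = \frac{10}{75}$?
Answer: $- \frac{773}{45} \approx -17.178$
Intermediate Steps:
$B = \frac{2}{15}$ ($B = 10 \cdot \frac{1}{75} = \frac{2}{15} \approx 0.13333$)
$G = \frac{29}{9}$ ($G = - \frac{\left(\left(-6 - 7\right) - 11\right) - 5}{9} = - \frac{\left(-13 - 11\right) - 5}{9} = - \frac{-24 - 5}{9} = \left(- \frac{1}{9}\right) \left(-29\right) = \frac{29}{9} \approx 3.2222$)
$G + J B = \frac{29}{9} - \frac{102}{5} = - \frac{773}{45}$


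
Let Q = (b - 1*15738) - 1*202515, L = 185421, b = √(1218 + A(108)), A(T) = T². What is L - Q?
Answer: 403674 - √12882 ≈ 4.0356e+5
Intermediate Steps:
b = √12882 (b = √(1218 + 108²) = √(1218 + 11664) = √12882 ≈ 113.50)
Q = -218253 + √12882 (Q = (√12882 - 1*15738) - 1*202515 = (√12882 - 15738) - 202515 = (-15738 + √12882) - 202515 = -218253 + √12882 ≈ -2.1814e+5)
L - Q = 185421 - (-218253 + √12882) = 185421 + (218253 - √12882) = 403674 - √12882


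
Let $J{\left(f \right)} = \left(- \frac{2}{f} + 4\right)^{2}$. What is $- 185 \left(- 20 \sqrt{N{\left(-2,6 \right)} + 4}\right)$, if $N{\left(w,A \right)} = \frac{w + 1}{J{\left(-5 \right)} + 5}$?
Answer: $\frac{3700 \sqrt{1468299}}{609} \approx 7361.9$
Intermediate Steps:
$J{\left(f \right)} = \left(4 - \frac{2}{f}\right)^{2}$
$N{\left(w,A \right)} = \frac{25}{609} + \frac{25 w}{609}$ ($N{\left(w,A \right)} = \frac{w + 1}{\frac{4 \left(-1 + 2 \left(-5\right)\right)^{2}}{25} + 5} = \frac{1 + w}{4 \cdot \frac{1}{25} \left(-1 - 10\right)^{2} + 5} = \frac{1 + w}{4 \cdot \frac{1}{25} \left(-11\right)^{2} + 5} = \frac{1 + w}{4 \cdot \frac{1}{25} \cdot 121 + 5} = \frac{1 + w}{\frac{484}{25} + 5} = \frac{1 + w}{\frac{609}{25}} = \left(1 + w\right) \frac{25}{609} = \frac{25}{609} + \frac{25 w}{609}$)
$- 185 \left(- 20 \sqrt{N{\left(-2,6 \right)} + 4}\right) = - 185 \left(- 20 \sqrt{\left(\frac{25}{609} + \frac{25}{609} \left(-2\right)\right) + 4}\right) = - 185 \left(- 20 \sqrt{\left(\frac{25}{609} - \frac{50}{609}\right) + 4}\right) = - 185 \left(- 20 \sqrt{- \frac{25}{609} + 4}\right) = - 185 \left(- 20 \sqrt{\frac{2411}{609}}\right) = - 185 \left(- 20 \frac{\sqrt{1468299}}{609}\right) = - 185 \left(- \frac{20 \sqrt{1468299}}{609}\right) = \frac{3700 \sqrt{1468299}}{609}$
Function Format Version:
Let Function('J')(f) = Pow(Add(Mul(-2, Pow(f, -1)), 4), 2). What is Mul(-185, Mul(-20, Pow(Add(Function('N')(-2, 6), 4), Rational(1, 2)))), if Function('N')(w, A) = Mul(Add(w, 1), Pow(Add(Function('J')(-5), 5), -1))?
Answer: Mul(Rational(3700, 609), Pow(1468299, Rational(1, 2))) ≈ 7361.9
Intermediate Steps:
Function('J')(f) = Pow(Add(4, Mul(-2, Pow(f, -1))), 2)
Function('N')(w, A) = Add(Rational(25, 609), Mul(Rational(25, 609), w)) (Function('N')(w, A) = Mul(Add(w, 1), Pow(Add(Mul(4, Pow(-5, -2), Pow(Add(-1, Mul(2, -5)), 2)), 5), -1)) = Mul(Add(1, w), Pow(Add(Mul(4, Rational(1, 25), Pow(Add(-1, -10), 2)), 5), -1)) = Mul(Add(1, w), Pow(Add(Mul(4, Rational(1, 25), Pow(-11, 2)), 5), -1)) = Mul(Add(1, w), Pow(Add(Mul(4, Rational(1, 25), 121), 5), -1)) = Mul(Add(1, w), Pow(Add(Rational(484, 25), 5), -1)) = Mul(Add(1, w), Pow(Rational(609, 25), -1)) = Mul(Add(1, w), Rational(25, 609)) = Add(Rational(25, 609), Mul(Rational(25, 609), w)))
Mul(-185, Mul(-20, Pow(Add(Function('N')(-2, 6), 4), Rational(1, 2)))) = Mul(-185, Mul(-20, Pow(Add(Add(Rational(25, 609), Mul(Rational(25, 609), -2)), 4), Rational(1, 2)))) = Mul(-185, Mul(-20, Pow(Add(Add(Rational(25, 609), Rational(-50, 609)), 4), Rational(1, 2)))) = Mul(-185, Mul(-20, Pow(Add(Rational(-25, 609), 4), Rational(1, 2)))) = Mul(-185, Mul(-20, Pow(Rational(2411, 609), Rational(1, 2)))) = Mul(-185, Mul(-20, Mul(Rational(1, 609), Pow(1468299, Rational(1, 2))))) = Mul(-185, Mul(Rational(-20, 609), Pow(1468299, Rational(1, 2)))) = Mul(Rational(3700, 609), Pow(1468299, Rational(1, 2)))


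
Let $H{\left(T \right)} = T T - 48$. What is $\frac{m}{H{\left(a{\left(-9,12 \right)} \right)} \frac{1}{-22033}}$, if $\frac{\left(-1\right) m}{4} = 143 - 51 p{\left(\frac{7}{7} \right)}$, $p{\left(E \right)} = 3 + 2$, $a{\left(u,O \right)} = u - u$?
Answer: $\frac{616924}{3} \approx 2.0564 \cdot 10^{5}$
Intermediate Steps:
$a{\left(u,O \right)} = 0$
$H{\left(T \right)} = -48 + T^{2}$ ($H{\left(T \right)} = T^{2} - 48 = -48 + T^{2}$)
$p{\left(E \right)} = 5$
$m = 448$ ($m = - 4 \left(143 - 255\right) = \left(-4\right) \left(-112\right) = 448$)
$\frac{m}{H{\left(a{\left(-9,12 \right)} \right)} \frac{1}{-22033}} = \frac{448}{\left(-48 + 0^{2}\right) \frac{1}{-22033}} = \frac{448}{\left(-48 + 0\right) \left(- \frac{1}{22033}\right)} = \frac{448}{\left(-48\right) \left(- \frac{1}{22033}\right)} = \frac{448}{\frac{48}{22033}} = 448 \cdot \frac{22033}{48} = \frac{616924}{3}$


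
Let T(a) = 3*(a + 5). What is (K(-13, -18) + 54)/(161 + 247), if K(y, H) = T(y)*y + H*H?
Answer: 115/68 ≈ 1.6912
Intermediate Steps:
T(a) = 15 + 3*a (T(a) = 3*(5 + a) = 15 + 3*a)
K(y, H) = H² + y*(15 + 3*y) (K(y, H) = (15 + 3*y)*y + H*H = y*(15 + 3*y) + H² = H² + y*(15 + 3*y))
(K(-13, -18) + 54)/(161 + 247) = (((-18)² + 3*(-13)*(5 - 13)) + 54)/(161 + 247) = ((324 + 3*(-13)*(-8)) + 54)/408 = ((324 + 312) + 54)*(1/408) = (636 + 54)*(1/408) = 690*(1/408) = 115/68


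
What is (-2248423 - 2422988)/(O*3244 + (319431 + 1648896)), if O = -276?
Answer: -1557137/357661 ≈ -4.3537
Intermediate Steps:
(-2248423 - 2422988)/(O*3244 + (319431 + 1648896)) = (-2248423 - 2422988)/(-276*3244 + (319431 + 1648896)) = -4671411/(-895344 + 1968327) = -4671411/1072983 = -4671411*1/1072983 = -1557137/357661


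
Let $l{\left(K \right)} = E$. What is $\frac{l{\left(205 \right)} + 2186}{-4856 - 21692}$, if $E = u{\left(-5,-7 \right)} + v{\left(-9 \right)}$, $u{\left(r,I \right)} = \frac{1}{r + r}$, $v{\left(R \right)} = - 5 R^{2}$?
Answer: $- \frac{17809}{265480} \approx -0.067082$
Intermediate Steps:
$u{\left(r,I \right)} = \frac{1}{2 r}$
$E = - \frac{4051}{10}$ ($E = \frac{1}{2 \left(-5\right)} - 5 \left(-9\right)^{2} = \frac{1}{2} \left(- \frac{1}{5}\right) - 405 = - \frac{1}{10} - 405 = - \frac{4051}{10} \approx -405.1$)
$l{\left(K \right)} = - \frac{4051}{10}$
$\frac{l{\left(205 \right)} + 2186}{-4856 - 21692} = \frac{- \frac{4051}{10} + 2186}{-4856 - 21692} = \frac{17809}{10 \left(-4856 - 21692\right)} = \frac{17809}{10 \left(-26548\right)} = \frac{17809}{10} \left(- \frac{1}{26548}\right) = - \frac{17809}{265480}$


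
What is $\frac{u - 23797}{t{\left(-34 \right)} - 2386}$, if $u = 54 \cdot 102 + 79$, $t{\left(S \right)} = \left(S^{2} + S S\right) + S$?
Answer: $\frac{3035}{18} \approx 168.61$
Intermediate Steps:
$t{\left(S \right)} = S + 2 S^{2}$ ($t{\left(S \right)} = \left(S^{2} + S^{2}\right) + S = 2 S^{2} + S = S + 2 S^{2}$)
$u = 5587$ ($u = 5508 + 79 = 5587$)
$\frac{u - 23797}{t{\left(-34 \right)} - 2386} = \frac{5587 - 23797}{- 34 \left(1 + 2 \left(-34\right)\right) - 2386} = - \frac{18210}{- 34 \left(1 - 68\right) - 2386} = - \frac{18210}{\left(-34\right) \left(-67\right) - 2386} = - \frac{18210}{2278 - 2386} = - \frac{18210}{-108} = \left(-18210\right) \left(- \frac{1}{108}\right) = \frac{3035}{18}$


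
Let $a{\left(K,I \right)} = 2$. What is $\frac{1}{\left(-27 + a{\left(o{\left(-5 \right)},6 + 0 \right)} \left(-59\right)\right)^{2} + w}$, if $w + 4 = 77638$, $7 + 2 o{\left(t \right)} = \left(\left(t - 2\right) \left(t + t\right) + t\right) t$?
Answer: $\frac{1}{98659} \approx 1.0136 \cdot 10^{-5}$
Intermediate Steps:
$o{\left(t \right)} = - \frac{7}{2} + \frac{t \left(t + 2 t \left(-2 + t\right)\right)}{2}$ ($o{\left(t \right)} = - \frac{7}{2} + \frac{\left(\left(t - 2\right) \left(t + t\right) + t\right) t}{2} = - \frac{7}{2} + \frac{\left(\left(-2 + t\right) 2 t + t\right) t}{2} = - \frac{7}{2} + \frac{\left(2 t \left(-2 + t\right) + t\right) t}{2} = - \frac{7}{2} + \frac{\left(t + 2 t \left(-2 + t\right)\right) t}{2} = - \frac{7}{2} + \frac{t \left(t + 2 t \left(-2 + t\right)\right)}{2}$)
$w = 77634$ ($w = -4 + 77638 = 77634$)
$\frac{1}{\left(-27 + a{\left(o{\left(-5 \right)},6 + 0 \right)} \left(-59\right)\right)^{2} + w} = \frac{1}{\left(-27 + 2 \left(-59\right)\right)^{2} + 77634} = \frac{1}{\left(-27 - 118\right)^{2} + 77634} = \frac{1}{\left(-145\right)^{2} + 77634} = \frac{1}{21025 + 77634} = \frac{1}{98659}$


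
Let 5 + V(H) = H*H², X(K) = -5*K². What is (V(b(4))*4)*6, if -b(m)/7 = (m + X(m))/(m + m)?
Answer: 7057791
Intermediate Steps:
b(m) = -7*(m - 5*m²)/(2*m) (b(m) = -7*(m - 5*m²)/(m + m) = -7*(m - 5*m²)/(2*m))
V(H) = -5 + H³ (V(H) = -5 + H*H² = -5 + H³)
(V(b(4))*4)*6 = ((-5 + (-7/2 + (35/2)*4)³)*4)*6 = ((-5 + (-7/2 + 70)³)*4)*6 = ((-5 + (133/2)³)*4)*6 = ((-5 + 2352637/8)*4)*6 = ((2352597/8)*4)*6 = (2352597/2)*6 = 7057791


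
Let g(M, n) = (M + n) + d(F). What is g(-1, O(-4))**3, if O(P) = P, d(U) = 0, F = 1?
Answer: -125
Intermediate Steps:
g(M, n) = M + n (g(M, n) = (M + n) + 0 = M + n)
g(-1, O(-4))**3 = (-1 - 4)**3 = (-5)**3 = -125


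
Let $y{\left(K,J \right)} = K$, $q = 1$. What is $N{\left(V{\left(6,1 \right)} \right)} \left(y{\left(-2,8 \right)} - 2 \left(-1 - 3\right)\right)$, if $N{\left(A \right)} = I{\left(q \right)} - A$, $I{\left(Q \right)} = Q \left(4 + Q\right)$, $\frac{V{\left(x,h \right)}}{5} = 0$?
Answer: $30$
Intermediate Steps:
$V{\left(x,h \right)} = 0$ ($V{\left(x,h \right)} = 5 \cdot 0 = 0$)
$N{\left(A \right)} = 5 - A$ ($N{\left(A \right)} = 1 \left(4 + 1\right) - A = 1 \cdot 5 - A = 5 - A$)
$N{\left(V{\left(6,1 \right)} \right)} \left(y{\left(-2,8 \right)} - 2 \left(-1 - 3\right)\right) = \left(5 - 0\right) \left(-2 - 2 \left(-1 - 3\right)\right) = \left(5 + 0\right) \left(-2 - -8\right) = 5 \left(-2 + 8\right) = 5 \cdot 6 = 30$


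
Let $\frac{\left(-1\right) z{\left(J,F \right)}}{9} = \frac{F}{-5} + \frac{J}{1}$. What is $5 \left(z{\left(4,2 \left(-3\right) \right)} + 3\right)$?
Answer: $-219$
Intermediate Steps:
$z{\left(J,F \right)} = - 9 J + \frac{9 F}{5}$ ($z{\left(J,F \right)} = - 9 \left(\frac{F}{-5} + \frac{J}{1}\right) = - 9 \left(F \left(- \frac{1}{5}\right) + J 1\right) = - 9 \left(- \frac{F}{5} + J\right) = - 9 \left(J - \frac{F}{5}\right) = - 9 J + \frac{9 F}{5}$)
$5 \left(z{\left(4,2 \left(-3\right) \right)} + 3\right) = 5 \left(\left(\left(-9\right) 4 + \frac{9 \cdot 2 \left(-3\right)}{5}\right) + 3\right) = 5 \left(\left(-36 + \frac{9}{5} \left(-6\right)\right) + 3\right) = 5 \left(\left(-36 - \frac{54}{5}\right) + 3\right) = 5 \left(- \frac{234}{5} + 3\right) = 5 \left(- \frac{219}{5}\right) = -219$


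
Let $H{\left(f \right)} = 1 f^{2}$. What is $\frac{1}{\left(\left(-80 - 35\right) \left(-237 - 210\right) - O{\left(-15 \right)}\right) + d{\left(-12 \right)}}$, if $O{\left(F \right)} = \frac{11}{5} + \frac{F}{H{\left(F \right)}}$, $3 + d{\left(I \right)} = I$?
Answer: $\frac{15}{770818} \approx 1.946 \cdot 10^{-5}$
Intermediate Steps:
$d{\left(I \right)} = -3 + I$
$H{\left(f \right)} = f^{2}$
$O{\left(F \right)} = \frac{11}{5} + \frac{1}{F}$ ($O{\left(F \right)} = \frac{11}{5} + \frac{F}{F^{2}} = 11 \cdot \frac{1}{5} + \frac{F}{F^{2}} = \frac{11}{5} + \frac{1}{F}$)
$\frac{1}{\left(\left(-80 - 35\right) \left(-237 - 210\right) - O{\left(-15 \right)}\right) + d{\left(-12 \right)}} = \frac{1}{\left(\left(-80 - 35\right) \left(-237 - 210\right) - \left(\frac{11}{5} + \frac{1}{-15}\right)\right) - 15} = \frac{1}{\left(\left(-115\right) \left(-447\right) - \left(\frac{11}{5} - \frac{1}{15}\right)\right) - 15} = \frac{1}{\left(51405 - \frac{32}{15}\right) - 15} = \frac{1}{\frac{771043}{15} - 15} = \frac{1}{\frac{770818}{15}} = \frac{15}{770818}$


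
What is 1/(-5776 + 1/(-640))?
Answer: -640/3696641 ≈ -0.00017313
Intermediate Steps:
1/(-5776 + 1/(-640)) = 1/(-5776 - 1/640) = 1/(-3696641/640) = -640/3696641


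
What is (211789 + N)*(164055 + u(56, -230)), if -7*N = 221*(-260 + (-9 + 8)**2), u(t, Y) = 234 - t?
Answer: 36125676078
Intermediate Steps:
N = 8177 (N = -221*(-260 + (-9 + 8)**2)/7 = -221*(-260 + (-1)**2)/7 = -221*(-260 + 1)/7 = -221*(-259)/7 = -1/7*(-57239) = 8177)
(211789 + N)*(164055 + u(56, -230)) = (211789 + 8177)*(164055 + (234 - 1*56)) = 219966*(164055 + (234 - 56)) = 219966*(164055 + 178) = 219966*164233 = 36125676078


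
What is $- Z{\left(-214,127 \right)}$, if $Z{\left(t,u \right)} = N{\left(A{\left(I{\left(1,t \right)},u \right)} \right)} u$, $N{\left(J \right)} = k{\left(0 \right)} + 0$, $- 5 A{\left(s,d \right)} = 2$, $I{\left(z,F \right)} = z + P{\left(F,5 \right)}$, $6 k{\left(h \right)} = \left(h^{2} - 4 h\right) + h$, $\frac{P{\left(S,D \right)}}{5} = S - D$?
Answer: $0$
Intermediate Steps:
$P{\left(S,D \right)} = - 5 D + 5 S$ ($P{\left(S,D \right)} = 5 \left(S - D\right) = - 5 D + 5 S$)
$k{\left(h \right)} = - \frac{h}{2} + \frac{h^{2}}{6}$ ($k{\left(h \right)} = \frac{\left(h^{2} - 4 h\right) + h}{6} = \frac{h^{2} - 3 h}{6} = - \frac{h}{2} + \frac{h^{2}}{6}$)
$I{\left(z,F \right)} = -25 + z + 5 F$ ($I{\left(z,F \right)} = z + \left(\left(-5\right) 5 + 5 F\right) = z + \left(-25 + 5 F\right) = -25 + z + 5 F$)
$A{\left(s,d \right)} = - \frac{2}{5}$ ($A{\left(s,d \right)} = \left(- \frac{1}{5}\right) 2 = - \frac{2}{5}$)
$N{\left(J \right)} = 0$ ($N{\left(J \right)} = \frac{1}{6} \cdot 0 \left(-3 + 0\right) + 0 = \frac{1}{6} \cdot 0 \left(-3\right) + 0 = 0 + 0 = 0$)
$Z{\left(t,u \right)} = 0$ ($Z{\left(t,u \right)} = 0 u = 0$)
$- Z{\left(-214,127 \right)} = \left(-1\right) 0 = 0$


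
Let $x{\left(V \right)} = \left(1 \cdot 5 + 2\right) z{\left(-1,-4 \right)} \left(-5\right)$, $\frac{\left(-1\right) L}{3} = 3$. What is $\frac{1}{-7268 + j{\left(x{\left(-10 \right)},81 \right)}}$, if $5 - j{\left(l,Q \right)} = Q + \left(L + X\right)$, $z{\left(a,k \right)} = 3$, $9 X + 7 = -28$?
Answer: $- \frac{9}{65980} \approx -0.0001364$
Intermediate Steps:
$L = -9$ ($L = \left(-3\right) 3 = -9$)
$X = - \frac{35}{9}$ ($X = - \frac{7}{9} + \frac{1}{9} \left(-28\right) = - \frac{7}{9} - \frac{28}{9} = - \frac{35}{9} \approx -3.8889$)
$x{\left(V \right)} = -105$ ($x{\left(V \right)} = \left(1 \cdot 5 + 2\right) 3 \left(-5\right) = \left(5 + 2\right) 3 \left(-5\right) = 7 \cdot 3 \left(-5\right) = 21 \left(-5\right) = -105$)
$j{\left(l,Q \right)} = \frac{161}{9} - Q$ ($j{\left(l,Q \right)} = 5 - \left(Q - \frac{116}{9}\right) = 5 - \left(- \frac{116}{9} + Q\right) = \frac{161}{9} - Q$)
$\frac{1}{-7268 + j{\left(x{\left(-10 \right)},81 \right)}} = \frac{1}{-7268 + \left(\frac{161}{9} - 81\right)} = \frac{1}{-7268 - \frac{568}{9}} = \frac{1}{- \frac{65980}{9}} = - \frac{9}{65980}$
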